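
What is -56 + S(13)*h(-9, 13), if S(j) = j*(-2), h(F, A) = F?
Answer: 178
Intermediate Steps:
S(j) = -2*j
-56 + S(13)*h(-9, 13) = -56 - 2*13*(-9) = -56 - 26*(-9) = -56 + 234 = 178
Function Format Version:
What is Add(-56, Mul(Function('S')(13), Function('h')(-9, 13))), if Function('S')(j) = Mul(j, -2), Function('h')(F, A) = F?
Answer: 178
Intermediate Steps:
Function('S')(j) = Mul(-2, j)
Add(-56, Mul(Function('S')(13), Function('h')(-9, 13))) = Add(-56, Mul(Mul(-2, 13), -9)) = Add(-56, Mul(-26, -9)) = Add(-56, 234) = 178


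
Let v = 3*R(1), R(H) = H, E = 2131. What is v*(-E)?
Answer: -6393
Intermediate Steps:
v = 3 (v = 3*1 = 3)
v*(-E) = 3*(-1*2131) = 3*(-2131) = -6393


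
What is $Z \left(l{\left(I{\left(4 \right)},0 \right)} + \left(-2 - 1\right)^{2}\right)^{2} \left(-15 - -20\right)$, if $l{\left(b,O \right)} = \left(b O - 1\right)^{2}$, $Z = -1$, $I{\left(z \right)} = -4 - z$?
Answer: $-500$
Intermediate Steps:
$l{\left(b,O \right)} = \left(-1 + O b\right)^{2}$ ($l{\left(b,O \right)} = \left(O b - 1\right)^{2} = \left(-1 + O b\right)^{2}$)
$Z \left(l{\left(I{\left(4 \right)},0 \right)} + \left(-2 - 1\right)^{2}\right)^{2} \left(-15 - -20\right) = - \left(\left(-1 + 0 \left(-4 - 4\right)\right)^{2} + \left(-2 - 1\right)^{2}\right)^{2} \left(-15 - -20\right) = - \left(\left(-1 + 0 \left(-4 - 4\right)\right)^{2} + \left(-3\right)^{2}\right)^{2} \left(-15 + 20\right) = - \left(\left(-1 + 0 \left(-8\right)\right)^{2} + 9\right)^{2} \cdot 5 = - \left(\left(-1 + 0\right)^{2} + 9\right)^{2} \cdot 5 = - \left(\left(-1\right)^{2} + 9\right)^{2} \cdot 5 = - \left(1 + 9\right)^{2} \cdot 5 = - 10^{2} \cdot 5 = \left(-1\right) 100 \cdot 5 = \left(-100\right) 5 = -500$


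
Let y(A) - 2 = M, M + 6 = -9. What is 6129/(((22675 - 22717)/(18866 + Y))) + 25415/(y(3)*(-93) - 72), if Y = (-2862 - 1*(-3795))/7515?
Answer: -36592701146027/13291530 ≈ -2.7531e+6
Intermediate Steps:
M = -15 (M = -6 - 9 = -15)
y(A) = -13 (y(A) = 2 - 15 = -13)
Y = 311/2505 (Y = (-2862 + 3795)*(1/7515) = 933*(1/7515) = 311/2505 ≈ 0.12415)
6129/(((22675 - 22717)/(18866 + Y))) + 25415/(y(3)*(-93) - 72) = 6129/(((22675 - 22717)/(18866 + 311/2505))) + 25415/(-13*(-93) - 72) = 6129/((-42/47259641/2505)) + 25415/(1209 - 72) = 6129/((-42*2505/47259641)) + 25415/1137 = 6129/(-105210/47259641) + 25415*(1/1137) = 6129*(-47259641/105210) + 25415/1137 = -32183815521/11690 + 25415/1137 = -36592701146027/13291530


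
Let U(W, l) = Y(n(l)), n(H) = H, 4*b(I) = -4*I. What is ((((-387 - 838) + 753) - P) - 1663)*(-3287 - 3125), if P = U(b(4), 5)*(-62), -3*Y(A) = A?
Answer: 43056580/3 ≈ 1.4352e+7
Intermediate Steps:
b(I) = -I (b(I) = (-4*I)/4 = -I)
Y(A) = -A/3
U(W, l) = -l/3
P = 310/3 (P = -⅓*5*(-62) = -5/3*(-62) = 310/3 ≈ 103.33)
((((-387 - 838) + 753) - P) - 1663)*(-3287 - 3125) = ((((-387 - 838) + 753) - 1*310/3) - 1663)*(-3287 - 3125) = (((-1225 + 753) - 310/3) - 1663)*(-6412) = ((-472 - 310/3) - 1663)*(-6412) = (-1726/3 - 1663)*(-6412) = -6715/3*(-6412) = 43056580/3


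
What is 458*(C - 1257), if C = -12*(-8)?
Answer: -531738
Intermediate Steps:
C = 96
458*(C - 1257) = 458*(96 - 1257) = 458*(-1161) = -531738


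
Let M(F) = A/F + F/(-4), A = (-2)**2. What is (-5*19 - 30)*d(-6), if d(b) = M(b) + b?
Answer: 3875/6 ≈ 645.83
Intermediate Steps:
A = 4
M(F) = 4/F - F/4 (M(F) = 4/F + F/(-4) = 4/F + F*(-1/4) = 4/F - F/4)
d(b) = 4/b + 3*b/4 (d(b) = (4/b - b/4) + b = 4/b + 3*b/4)
(-5*19 - 30)*d(-6) = (-5*19 - 30)*(4/(-6) + (3/4)*(-6)) = (-95 - 30)*(4*(-1/6) - 9/2) = -125*(-2/3 - 9/2) = -125*(-31/6) = 3875/6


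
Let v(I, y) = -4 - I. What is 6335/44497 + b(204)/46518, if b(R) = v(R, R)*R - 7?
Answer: -1593716653/2069911446 ≈ -0.76994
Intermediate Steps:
b(R) = -7 + R*(-4 - R) (b(R) = (-4 - R)*R - 7 = R*(-4 - R) - 7 = -7 + R*(-4 - R))
6335/44497 + b(204)/46518 = 6335/44497 + (-7 - 1*204*(4 + 204))/46518 = 6335*(1/44497) + (-7 - 1*204*208)*(1/46518) = 6335/44497 + (-7 - 42432)*(1/46518) = 6335/44497 - 42439*1/46518 = 6335/44497 - 42439/46518 = -1593716653/2069911446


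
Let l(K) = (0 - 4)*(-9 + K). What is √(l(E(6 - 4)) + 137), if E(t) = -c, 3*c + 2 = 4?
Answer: √1581/3 ≈ 13.254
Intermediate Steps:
c = ⅔ (c = -⅔ + (⅓)*4 = -⅔ + 4/3 = ⅔ ≈ 0.66667)
E(t) = -⅔ (E(t) = -1*⅔ = -⅔)
l(K) = 36 - 4*K (l(K) = -4*(-9 + K) = 36 - 4*K)
√(l(E(6 - 4)) + 137) = √((36 - 4*(-⅔)) + 137) = √((36 + 8/3) + 137) = √(116/3 + 137) = √(527/3) = √1581/3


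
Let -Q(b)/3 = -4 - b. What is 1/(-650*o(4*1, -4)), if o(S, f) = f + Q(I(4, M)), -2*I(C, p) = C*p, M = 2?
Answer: 1/2600 ≈ 0.00038462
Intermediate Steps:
I(C, p) = -C*p/2
Q(b) = 12 + 3*b (Q(b) = -3*(-4 - b) = 12 + 3*b)
o(S, f) = f (o(S, f) = f + (12 + 3*(-½*4*2)) = f + (12 + 3*(-4)) = f + (12 - 12) = f + 0 = f)
1/(-650*o(4*1, -4)) = 1/(-650*(-4)) = 1/2600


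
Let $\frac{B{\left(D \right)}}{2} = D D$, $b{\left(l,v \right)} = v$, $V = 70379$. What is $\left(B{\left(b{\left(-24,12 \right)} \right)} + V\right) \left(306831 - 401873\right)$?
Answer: $-6716333014$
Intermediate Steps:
$B{\left(D \right)} = 2 D^{2}$ ($B{\left(D \right)} = 2 D D = 2 D^{2}$)
$\left(B{\left(b{\left(-24,12 \right)} \right)} + V\right) \left(306831 - 401873\right) = \left(2 \cdot 12^{2} + 70379\right) \left(306831 - 401873\right) = \left(2 \cdot 144 + 70379\right) \left(-95042\right) = \left(288 + 70379\right) \left(-95042\right) = 70667 \left(-95042\right) = -6716333014$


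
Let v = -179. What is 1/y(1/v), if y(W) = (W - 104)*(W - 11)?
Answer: 32041/36675490 ≈ 0.00087364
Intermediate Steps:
y(W) = (-104 + W)*(-11 + W)
1/y(1/v) = 1/(1144 + (1/(-179))² - 115/(-179)) = 1/(1144 + (-1/179)² - 115*(-1/179)) = 1/(1144 + 1/32041 + 115/179) = 1/(36675490/32041) = 32041/36675490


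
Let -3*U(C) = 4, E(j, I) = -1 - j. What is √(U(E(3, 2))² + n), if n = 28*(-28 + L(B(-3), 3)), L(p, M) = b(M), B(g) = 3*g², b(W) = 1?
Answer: 2*I*√1697/3 ≈ 27.463*I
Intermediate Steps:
U(C) = -4/3 (U(C) = -⅓*4 = -4/3)
L(p, M) = 1
n = -756 (n = 28*(-28 + 1) = 28*(-27) = -756)
√(U(E(3, 2))² + n) = √((-4/3)² - 756) = √(16/9 - 756) = √(-6788/9) = 2*I*√1697/3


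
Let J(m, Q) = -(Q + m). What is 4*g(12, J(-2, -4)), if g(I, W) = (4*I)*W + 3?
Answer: 1164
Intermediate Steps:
J(m, Q) = -Q - m
g(I, W) = 3 + 4*I*W (g(I, W) = 4*I*W + 3 = 3 + 4*I*W)
4*g(12, J(-2, -4)) = 4*(3 + 4*12*(-1*(-4) - 1*(-2))) = 4*(3 + 4*12*(4 + 2)) = 4*(3 + 4*12*6) = 4*(3 + 288) = 4*291 = 1164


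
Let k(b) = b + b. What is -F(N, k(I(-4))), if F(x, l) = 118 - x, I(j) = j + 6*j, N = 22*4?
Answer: -30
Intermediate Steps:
N = 88
I(j) = 7*j
k(b) = 2*b
-F(N, k(I(-4))) = -(118 - 1*88) = -(118 - 88) = -1*30 = -30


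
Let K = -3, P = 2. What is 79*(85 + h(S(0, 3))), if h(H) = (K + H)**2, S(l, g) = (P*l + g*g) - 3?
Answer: 7426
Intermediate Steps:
S(l, g) = -3 + g**2 + 2*l (S(l, g) = (2*l + g*g) - 3 = (2*l + g**2) - 3 = (g**2 + 2*l) - 3 = -3 + g**2 + 2*l)
h(H) = (-3 + H)**2
79*(85 + h(S(0, 3))) = 79*(85 + (-3 + (-3 + 3**2 + 2*0))**2) = 79*(85 + (-3 + (-3 + 9 + 0))**2) = 79*(85 + (-3 + 6)**2) = 79*(85 + 3**2) = 79*(85 + 9) = 79*94 = 7426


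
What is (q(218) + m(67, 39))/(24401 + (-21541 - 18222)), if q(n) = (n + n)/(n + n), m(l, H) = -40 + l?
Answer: -14/7681 ≈ -0.0018227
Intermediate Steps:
q(n) = 1 (q(n) = (2*n)/((2*n)) = (2*n)*(1/(2*n)) = 1)
(q(218) + m(67, 39))/(24401 + (-21541 - 18222)) = (1 + (-40 + 67))/(24401 + (-21541 - 18222)) = (1 + 27)/(24401 - 39763) = 28/(-15362) = 28*(-1/15362) = -14/7681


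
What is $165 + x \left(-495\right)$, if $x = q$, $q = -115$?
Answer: $57090$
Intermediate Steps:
$x = -115$
$165 + x \left(-495\right) = 165 - -56925 = 165 + 56925 = 57090$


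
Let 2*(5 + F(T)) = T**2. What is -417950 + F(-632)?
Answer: -218243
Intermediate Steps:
F(T) = -5 + T**2/2
-417950 + F(-632) = -417950 + (-5 + (1/2)*(-632)**2) = -417950 + (-5 + (1/2)*399424) = -417950 + (-5 + 199712) = -417950 + 199707 = -218243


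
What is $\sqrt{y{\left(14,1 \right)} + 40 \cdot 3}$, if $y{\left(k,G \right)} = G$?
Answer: $11$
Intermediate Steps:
$\sqrt{y{\left(14,1 \right)} + 40 \cdot 3} = \sqrt{1 + 40 \cdot 3} = \sqrt{1 + 120} = \sqrt{121} = 11$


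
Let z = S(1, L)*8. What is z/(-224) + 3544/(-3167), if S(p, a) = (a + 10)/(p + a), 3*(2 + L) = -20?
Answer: -567417/509887 ≈ -1.1128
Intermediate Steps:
L = -26/3 (L = -2 + (1/3)*(-20) = -2 - 20/3 = -26/3 ≈ -8.6667)
S(p, a) = (10 + a)/(a + p)
z = -32/23 (z = ((10 - 26/3)/(-26/3 + 1))*8 = ((4/3)/(-23/3))*8 = -3/23*4/3*8 = -4/23*8 = -32/23 ≈ -1.3913)
z/(-224) + 3544/(-3167) = -32/23/(-224) + 3544/(-3167) = -32/23*(-1/224) + 3544*(-1/3167) = 1/161 - 3544/3167 = -567417/509887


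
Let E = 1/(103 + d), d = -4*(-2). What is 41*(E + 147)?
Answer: 669038/111 ≈ 6027.4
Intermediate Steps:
d = 8
E = 1/111 (E = 1/(103 + 8) = 1/111 ≈ 0.0090090)
41*(E + 147) = 41*(1/111 + 147) = 41*(16318/111) = 669038/111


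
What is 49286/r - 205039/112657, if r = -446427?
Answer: -97087358555/50293126539 ≈ -1.9304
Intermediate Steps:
49286/r - 205039/112657 = 49286/(-446427) - 205039/112657 = 49286*(-1/446427) - 205039*1/112657 = -49286/446427 - 205039/112657 = -97087358555/50293126539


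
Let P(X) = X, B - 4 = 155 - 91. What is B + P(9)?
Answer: 77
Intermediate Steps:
B = 68 (B = 4 + (155 - 91) = 4 + 64 = 68)
B + P(9) = 68 + 9 = 77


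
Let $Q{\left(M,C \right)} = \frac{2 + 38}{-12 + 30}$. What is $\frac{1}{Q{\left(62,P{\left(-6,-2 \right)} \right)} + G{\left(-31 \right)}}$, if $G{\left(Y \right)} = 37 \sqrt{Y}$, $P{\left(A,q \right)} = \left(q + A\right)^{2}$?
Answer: $\frac{180}{3437959} - \frac{2997 i \sqrt{31}}{3437959} \approx 5.2357 \cdot 10^{-5} - 0.0048536 i$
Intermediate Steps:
$P{\left(A,q \right)} = \left(A + q\right)^{2}$
$Q{\left(M,C \right)} = \frac{20}{9}$ ($Q{\left(M,C \right)} = \frac{40}{18} = 40 \cdot \frac{1}{18} = \frac{20}{9}$)
$\frac{1}{Q{\left(62,P{\left(-6,-2 \right)} \right)} + G{\left(-31 \right)}} = \frac{1}{\frac{20}{9} + 37 \sqrt{-31}} = \frac{1}{\frac{20}{9} + 37 i \sqrt{31}}$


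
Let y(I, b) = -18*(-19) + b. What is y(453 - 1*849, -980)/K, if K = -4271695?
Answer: 638/4271695 ≈ 0.00014936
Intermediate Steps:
y(I, b) = 342 + b
y(453 - 1*849, -980)/K = (342 - 980)/(-4271695) = -638*(-1/4271695) = 638/4271695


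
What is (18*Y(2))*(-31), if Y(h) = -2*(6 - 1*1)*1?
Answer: 5580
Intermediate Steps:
Y(h) = -10 (Y(h) = -2*(6 - 1)*1 = -2*5*1 = -10*1 = -10)
(18*Y(2))*(-31) = (18*(-10))*(-31) = -180*(-31) = 5580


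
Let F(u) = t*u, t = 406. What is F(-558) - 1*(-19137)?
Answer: -207411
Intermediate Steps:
F(u) = 406*u
F(-558) - 1*(-19137) = 406*(-558) - 1*(-19137) = -226548 + 19137 = -207411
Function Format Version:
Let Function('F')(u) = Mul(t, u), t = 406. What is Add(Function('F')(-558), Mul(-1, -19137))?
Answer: -207411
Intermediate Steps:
Function('F')(u) = Mul(406, u)
Add(Function('F')(-558), Mul(-1, -19137)) = Add(Mul(406, -558), Mul(-1, -19137)) = Add(-226548, 19137) = -207411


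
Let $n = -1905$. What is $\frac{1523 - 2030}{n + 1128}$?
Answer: $\frac{169}{259} \approx 0.65251$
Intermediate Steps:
$\frac{1523 - 2030}{n + 1128} = \frac{1523 - 2030}{-1905 + 1128} = - \frac{507}{-777} = \left(-507\right) \left(- \frac{1}{777}\right) = \frac{169}{259}$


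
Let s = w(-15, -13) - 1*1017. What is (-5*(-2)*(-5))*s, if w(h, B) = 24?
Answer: 49650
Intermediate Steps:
s = -993 (s = 24 - 1*1017 = 24 - 1017 = -993)
(-5*(-2)*(-5))*s = (-5*(-2)*(-5))*(-993) = (10*(-5))*(-993) = -50*(-993) = 49650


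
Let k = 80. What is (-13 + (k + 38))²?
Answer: 11025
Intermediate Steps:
(-13 + (k + 38))² = (-13 + (80 + 38))² = (-13 + 118)² = 105² = 11025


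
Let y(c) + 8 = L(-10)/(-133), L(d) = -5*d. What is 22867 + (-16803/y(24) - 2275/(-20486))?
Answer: 141910417983/5705351 ≈ 24873.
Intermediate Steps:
y(c) = -1114/133 (y(c) = -8 - 5*(-10)/(-133) = -8 + 50*(-1/133) = -8 - 50/133 = -1114/133)
22867 + (-16803/y(24) - 2275/(-20486)) = 22867 + (-16803/(-1114/133) - 2275/(-20486)) = 22867 + (-16803*(-133/1114) - 2275*(-1/20486)) = 22867 + (2234799/1114 + 2275/20486) = 22867 + 11446156666/5705351 = 141910417983/5705351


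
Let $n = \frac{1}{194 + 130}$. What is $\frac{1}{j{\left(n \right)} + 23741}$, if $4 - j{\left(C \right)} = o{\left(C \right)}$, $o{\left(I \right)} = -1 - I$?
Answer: $\frac{324}{7693705} \approx 4.2112 \cdot 10^{-5}$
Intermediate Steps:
$n = \frac{1}{324} \approx 0.0030864$
$j{\left(C \right)} = 5 + C$ ($j{\left(C \right)} = 4 - \left(-1 - C\right) = 4 + \left(1 + C\right) = 5 + C$)
$\frac{1}{j{\left(n \right)} + 23741} = \frac{1}{\left(5 + \frac{1}{324}\right) + 23741} = \frac{1}{\frac{1621}{324} + 23741} = \frac{1}{\frac{7693705}{324}} = \frac{324}{7693705}$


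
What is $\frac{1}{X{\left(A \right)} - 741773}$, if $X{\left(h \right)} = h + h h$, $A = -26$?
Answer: $- \frac{1}{741123} \approx -1.3493 \cdot 10^{-6}$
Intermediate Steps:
$X{\left(h \right)} = h + h^{2}$
$\frac{1}{X{\left(A \right)} - 741773} = \frac{1}{- 26 \left(1 - 26\right) - 741773} = \frac{1}{\left(-26\right) \left(-25\right) - 741773} = \frac{1}{650 - 741773} = \frac{1}{-741123} = - \frac{1}{741123}$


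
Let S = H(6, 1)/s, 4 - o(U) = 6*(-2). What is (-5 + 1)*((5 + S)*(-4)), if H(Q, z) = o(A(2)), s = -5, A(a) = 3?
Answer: 144/5 ≈ 28.800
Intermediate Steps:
o(U) = 16 (o(U) = 4 - 6*(-2) = 4 - 1*(-12) = 4 + 12 = 16)
H(Q, z) = 16
S = -16/5 (S = 16/(-5) = 16*(-⅕) = -16/5 ≈ -3.2000)
(-5 + 1)*((5 + S)*(-4)) = (-5 + 1)*((5 - 16/5)*(-4)) = -36*(-4)/5 = -4*(-36/5) = 144/5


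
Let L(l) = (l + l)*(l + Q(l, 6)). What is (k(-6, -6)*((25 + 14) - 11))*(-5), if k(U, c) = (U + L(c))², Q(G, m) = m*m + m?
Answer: -26858160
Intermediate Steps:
Q(G, m) = m + m² (Q(G, m) = m² + m = m + m²)
L(l) = 2*l*(42 + l) (L(l) = (l + l)*(l + 6*(1 + 6)) = (2*l)*(l + 6*7) = (2*l)*(l + 42) = (2*l)*(42 + l) = 2*l*(42 + l))
k(U, c) = (U + 2*c*(42 + c))²
(k(-6, -6)*((25 + 14) - 11))*(-5) = ((-6 + 2*(-6)*(42 - 6))²*((25 + 14) - 11))*(-5) = ((-6 + 2*(-6)*36)²*(39 - 11))*(-5) = ((-6 - 432)²*28)*(-5) = ((-438)²*28)*(-5) = (191844*28)*(-5) = 5371632*(-5) = -26858160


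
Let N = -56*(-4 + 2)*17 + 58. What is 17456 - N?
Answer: 15494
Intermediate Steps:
N = 1962 (N = -(-112)*17 + 58 = -56*(-34) + 58 = 1904 + 58 = 1962)
17456 - N = 17456 - 1*1962 = 17456 - 1962 = 15494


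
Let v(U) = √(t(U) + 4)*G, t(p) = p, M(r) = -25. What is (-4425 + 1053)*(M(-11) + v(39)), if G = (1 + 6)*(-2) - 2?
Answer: 84300 + 53952*√43 ≈ 4.3809e+5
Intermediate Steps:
G = -16 (G = 7*(-2) - 2 = -14 - 2 = -16)
v(U) = -16*√(4 + U) (v(U) = √(U + 4)*(-16) = √(4 + U)*(-16) = -16*√(4 + U))
(-4425 + 1053)*(M(-11) + v(39)) = (-4425 + 1053)*(-25 - 16*√(4 + 39)) = -3372*(-25 - 16*√43) = 84300 + 53952*√43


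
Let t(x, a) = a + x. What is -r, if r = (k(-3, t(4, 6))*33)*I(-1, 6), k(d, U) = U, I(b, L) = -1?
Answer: 330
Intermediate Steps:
r = -330 (r = ((6 + 4)*33)*(-1) = (10*33)*(-1) = 330*(-1) = -330)
-r = -1*(-330) = 330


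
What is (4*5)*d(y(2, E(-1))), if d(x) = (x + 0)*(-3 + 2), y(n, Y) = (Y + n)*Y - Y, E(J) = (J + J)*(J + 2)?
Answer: -40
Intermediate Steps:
E(J) = 2*J*(2 + J) (E(J) = (2*J)*(2 + J) = 2*J*(2 + J))
y(n, Y) = -Y + Y*(Y + n) (y(n, Y) = Y*(Y + n) - Y = -Y + Y*(Y + n))
d(x) = -x (d(x) = x*(-1) = -x)
(4*5)*d(y(2, E(-1))) = (4*5)*(-2*(-1)*(2 - 1)*(-1 + 2*(-1)*(2 - 1) + 2)) = 20*(-2*(-1)*1*(-1 + 2*(-1)*1 + 2)) = 20*(-(-2)*(-1 - 2 + 2)) = 20*(-(-2)*(-1)) = 20*(-1*2) = 20*(-2) = -40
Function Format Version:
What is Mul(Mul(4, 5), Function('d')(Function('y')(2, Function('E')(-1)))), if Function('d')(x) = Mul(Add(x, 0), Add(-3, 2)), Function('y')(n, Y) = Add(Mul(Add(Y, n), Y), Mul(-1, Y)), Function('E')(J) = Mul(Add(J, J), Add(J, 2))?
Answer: -40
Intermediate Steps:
Function('E')(J) = Mul(2, J, Add(2, J)) (Function('E')(J) = Mul(Mul(2, J), Add(2, J)) = Mul(2, J, Add(2, J)))
Function('y')(n, Y) = Add(Mul(-1, Y), Mul(Y, Add(Y, n))) (Function('y')(n, Y) = Add(Mul(Y, Add(Y, n)), Mul(-1, Y)) = Add(Mul(-1, Y), Mul(Y, Add(Y, n))))
Function('d')(x) = Mul(-1, x) (Function('d')(x) = Mul(x, -1) = Mul(-1, x))
Mul(Mul(4, 5), Function('d')(Function('y')(2, Function('E')(-1)))) = Mul(Mul(4, 5), Mul(-1, Mul(Mul(2, -1, Add(2, -1)), Add(-1, Mul(2, -1, Add(2, -1)), 2)))) = Mul(20, Mul(-1, Mul(Mul(2, -1, 1), Add(-1, Mul(2, -1, 1), 2)))) = Mul(20, Mul(-1, Mul(-2, Add(-1, -2, 2)))) = Mul(20, Mul(-1, Mul(-2, -1))) = Mul(20, Mul(-1, 2)) = Mul(20, -2) = -40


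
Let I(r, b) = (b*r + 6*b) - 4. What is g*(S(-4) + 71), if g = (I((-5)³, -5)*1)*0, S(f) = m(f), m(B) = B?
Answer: 0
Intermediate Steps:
I(r, b) = -4 + 6*b + b*r (I(r, b) = (6*b + b*r) - 4 = -4 + 6*b + b*r)
S(f) = f
g = 0 (g = ((-4 + 6*(-5) - 5*(-5)³)*1)*0 = ((-4 - 30 - 5*(-125))*1)*0 = ((-4 - 30 + 625)*1)*0 = (591*1)*0 = 591*0 = 0)
g*(S(-4) + 71) = 0*(-4 + 71) = 0*67 = 0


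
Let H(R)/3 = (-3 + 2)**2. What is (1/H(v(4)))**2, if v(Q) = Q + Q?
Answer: 1/9 ≈ 0.11111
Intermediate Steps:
v(Q) = 2*Q
H(R) = 3 (H(R) = 3*(-3 + 2)**2 = 3*(-1)**2 = 3*1 = 3)
(1/H(v(4)))**2 = (1/3)**2 = 1/9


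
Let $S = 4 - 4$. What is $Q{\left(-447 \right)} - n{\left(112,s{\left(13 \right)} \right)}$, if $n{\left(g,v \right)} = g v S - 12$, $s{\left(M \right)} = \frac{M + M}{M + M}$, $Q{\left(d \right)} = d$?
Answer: $-435$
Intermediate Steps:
$S = 0$ ($S = 4 - 4 = 0$)
$s{\left(M \right)} = 1$ ($s{\left(M \right)} = \frac{2 M}{2 M} = 2 M \frac{1}{2 M} = 1$)
$n{\left(g,v \right)} = -12$ ($n{\left(g,v \right)} = g v 0 - 12 = 0 - 12 = -12$)
$Q{\left(-447 \right)} - n{\left(112,s{\left(13 \right)} \right)} = -447 - -12 = -447 + 12 = -435$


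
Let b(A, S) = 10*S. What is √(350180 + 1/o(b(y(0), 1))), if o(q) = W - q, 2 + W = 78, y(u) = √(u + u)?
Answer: √1525384146/66 ≈ 591.76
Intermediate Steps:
y(u) = √2*√u (y(u) = √(2*u) = √2*√u)
W = 76 (W = -2 + 78 = 76)
o(q) = 76 - q
√(350180 + 1/o(b(y(0), 1))) = √(350180 + 1/(76 - 10)) = √(350180 + 1/66) = √(23111881/66) = √1525384146/66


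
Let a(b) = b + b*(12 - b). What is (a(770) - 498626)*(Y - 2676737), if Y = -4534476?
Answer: 7799042238908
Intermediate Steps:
(a(770) - 498626)*(Y - 2676737) = (770*(13 - 1*770) - 498626)*(-4534476 - 2676737) = (770*(13 - 770) - 498626)*(-7211213) = (770*(-757) - 498626)*(-7211213) = (-582890 - 498626)*(-7211213) = -1081516*(-7211213) = 7799042238908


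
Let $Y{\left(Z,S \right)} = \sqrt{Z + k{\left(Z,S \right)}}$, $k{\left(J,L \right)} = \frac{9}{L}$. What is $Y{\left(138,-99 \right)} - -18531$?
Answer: $18531 + \frac{\sqrt{16687}}{11} \approx 18543.0$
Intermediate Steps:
$Y{\left(Z,S \right)} = \sqrt{Z + \frac{9}{S}}$
$Y{\left(138,-99 \right)} - -18531 = \sqrt{138 + \frac{9}{-99}} - -18531 = \sqrt{138 + 9 \left(- \frac{1}{99}\right)} + 18531 = \sqrt{138 - \frac{1}{11}} + 18531 = \sqrt{\frac{1517}{11}} + 18531 = \frac{\sqrt{16687}}{11} + 18531 = 18531 + \frac{\sqrt{16687}}{11}$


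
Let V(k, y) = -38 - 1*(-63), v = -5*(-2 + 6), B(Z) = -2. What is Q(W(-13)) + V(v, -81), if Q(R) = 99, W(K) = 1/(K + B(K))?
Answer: 124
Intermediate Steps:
v = -20 (v = -5*4 = -20)
W(K) = 1/(-2 + K) (W(K) = 1/(K - 2) = 1/(-2 + K))
V(k, y) = 25 (V(k, y) = -38 + 63 = 25)
Q(W(-13)) + V(v, -81) = 99 + 25 = 124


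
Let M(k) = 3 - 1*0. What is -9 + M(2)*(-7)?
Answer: -30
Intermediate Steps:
M(k) = 3 (M(k) = 3 + 0 = 3)
-9 + M(2)*(-7) = -9 + 3*(-7) = -9 - 21 = -30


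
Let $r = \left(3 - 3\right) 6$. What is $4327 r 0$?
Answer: $0$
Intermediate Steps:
$r = 0$ ($r = 0 \cdot 6 = 0$)
$4327 r 0 = 4327 \cdot 0 \cdot 0 = 4327 \cdot 0 = 0$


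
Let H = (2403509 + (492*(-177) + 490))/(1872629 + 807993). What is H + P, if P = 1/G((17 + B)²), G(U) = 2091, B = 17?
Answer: 4847349887/5605180602 ≈ 0.86480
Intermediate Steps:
H = 2316915/2680622 (H = (2403509 + (-87084 + 490))/2680622 = (2403509 - 86594)*(1/2680622) = 2316915*(1/2680622) = 2316915/2680622 ≈ 0.86432)
P = 1/2091 ≈ 0.00047824
H + P = 2316915/2680622 + 1/2091 = 4847349887/5605180602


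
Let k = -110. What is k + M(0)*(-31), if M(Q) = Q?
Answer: -110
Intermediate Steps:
k + M(0)*(-31) = -110 + 0*(-31) = -110 + 0 = -110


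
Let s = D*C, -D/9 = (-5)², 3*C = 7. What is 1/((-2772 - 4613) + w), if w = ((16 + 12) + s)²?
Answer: 1/239624 ≈ 4.1732e-6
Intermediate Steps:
C = 7/3 (C = (⅓)*7 = 7/3 ≈ 2.3333)
D = -225 (D = -9*(-5)² = -9*25 = -225)
s = -525 (s = -225*7/3 = -525)
w = 247009 (w = ((16 + 12) - 525)² = (28 - 525)² = (-497)² = 247009)
1/((-2772 - 4613) + w) = 1/((-2772 - 4613) + 247009) = 1/(-7385 + 247009) = 1/239624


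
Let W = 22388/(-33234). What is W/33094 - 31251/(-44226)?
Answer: 32921740507/46591751934 ≈ 0.70660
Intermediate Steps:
W = -386/573 (W = 22388*(-1/33234) = -386/573 ≈ -0.67365)
W/33094 - 31251/(-44226) = -386/573/33094 - 31251/(-44226) = -386/573*1/33094 - 31251*(-1/44226) = -193/9481431 + 10417/14742 = 32921740507/46591751934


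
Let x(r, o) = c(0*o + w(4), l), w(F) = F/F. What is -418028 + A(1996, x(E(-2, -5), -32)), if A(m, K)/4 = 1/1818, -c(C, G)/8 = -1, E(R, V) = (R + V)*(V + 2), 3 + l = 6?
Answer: -379987450/909 ≈ -4.1803e+5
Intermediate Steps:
w(F) = 1
l = 3 (l = -3 + 6 = 3)
E(R, V) = (2 + V)*(R + V) (E(R, V) = (R + V)*(2 + V) = (2 + V)*(R + V))
c(C, G) = 8 (c(C, G) = -8*(-1) = 8)
x(r, o) = 8
A(m, K) = 2/909 (A(m, K) = 4/1818 = 4*(1/1818) = 2/909)
-418028 + A(1996, x(E(-2, -5), -32)) = -418028 + 2/909 = -379987450/909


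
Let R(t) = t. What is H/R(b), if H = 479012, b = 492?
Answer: 119753/123 ≈ 973.60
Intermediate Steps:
H/R(b) = 479012/492 = 479012*(1/492) = 119753/123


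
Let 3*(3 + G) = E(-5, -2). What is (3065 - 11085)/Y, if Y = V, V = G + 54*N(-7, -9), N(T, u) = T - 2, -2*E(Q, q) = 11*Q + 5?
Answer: 12030/721 ≈ 16.685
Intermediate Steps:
E(Q, q) = -5/2 - 11*Q/2 (E(Q, q) = -(11*Q + 5)/2 = -(5 + 11*Q)/2 = -5/2 - 11*Q/2)
N(T, u) = -2 + T
G = 16/3 (G = -3 + (-5/2 - 11/2*(-5))/3 = -3 + (-5/2 + 55/2)/3 = -3 + (⅓)*25 = -3 + 25/3 = 16/3 ≈ 5.3333)
V = -1442/3 (V = 16/3 + 54*(-2 - 7) = 16/3 + 54*(-9) = 16/3 - 486 = -1442/3 ≈ -480.67)
Y = -1442/3 ≈ -480.67
(3065 - 11085)/Y = (3065 - 11085)/(-1442/3) = -8020*(-3/1442) = 12030/721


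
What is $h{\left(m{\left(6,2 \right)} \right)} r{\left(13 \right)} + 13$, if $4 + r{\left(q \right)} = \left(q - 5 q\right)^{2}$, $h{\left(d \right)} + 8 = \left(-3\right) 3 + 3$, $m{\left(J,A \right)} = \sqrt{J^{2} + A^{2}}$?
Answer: $-37787$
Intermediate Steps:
$m{\left(J,A \right)} = \sqrt{A^{2} + J^{2}}$
$h{\left(d \right)} = -14$ ($h{\left(d \right)} = -8 + \left(\left(-3\right) 3 + 3\right) = -8 + \left(-9 + 3\right) = -8 - 6 = -14$)
$r{\left(q \right)} = -4 + 16 q^{2}$ ($r{\left(q \right)} = -4 + \left(q - 5 q\right)^{2} = -4 + \left(- 4 q\right)^{2} = -4 + 16 q^{2}$)
$h{\left(m{\left(6,2 \right)} \right)} r{\left(13 \right)} + 13 = - 14 \left(-4 + 16 \cdot 13^{2}\right) + 13 = - 14 \left(-4 + 16 \cdot 169\right) + 13 = - 14 \left(-4 + 2704\right) + 13 = \left(-14\right) 2700 + 13 = -37800 + 13 = -37787$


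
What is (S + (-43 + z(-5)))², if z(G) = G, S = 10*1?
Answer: 1444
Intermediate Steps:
S = 10
(S + (-43 + z(-5)))² = (10 + (-43 - 5))² = (10 - 48)² = (-38)² = 1444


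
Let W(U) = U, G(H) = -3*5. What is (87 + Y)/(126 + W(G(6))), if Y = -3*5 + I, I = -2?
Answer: 70/111 ≈ 0.63063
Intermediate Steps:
G(H) = -15
Y = -17 (Y = -3*5 - 2 = -15 - 2 = -17)
(87 + Y)/(126 + W(G(6))) = (87 - 17)/(126 - 15) = 70/111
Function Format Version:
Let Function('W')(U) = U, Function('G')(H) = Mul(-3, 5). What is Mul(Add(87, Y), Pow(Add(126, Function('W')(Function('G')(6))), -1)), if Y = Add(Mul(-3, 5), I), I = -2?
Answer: Rational(70, 111) ≈ 0.63063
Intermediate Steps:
Function('G')(H) = -15
Y = -17 (Y = Add(Mul(-3, 5), -2) = Add(-15, -2) = -17)
Mul(Add(87, Y), Pow(Add(126, Function('W')(Function('G')(6))), -1)) = Mul(Add(87, -17), Pow(Add(126, -15), -1)) = Mul(70, Pow(111, -1)) = Mul(70, Rational(1, 111)) = Rational(70, 111)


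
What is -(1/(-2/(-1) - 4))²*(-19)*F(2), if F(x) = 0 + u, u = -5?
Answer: -95/4 ≈ -23.750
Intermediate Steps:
F(x) = -5 (F(x) = 0 - 5 = -5)
-(1/(-2/(-1) - 4))²*(-19)*F(2) = -(1/(-2/(-1) - 4))²*(-19)*(-5) = -(1/(-2*(-1) - 4))²*(-19)*(-5) = -(1/(2 - 4))²*(-19)*(-5) = -(1/(-2))²*(-19)*(-5) = -(-½)²*(-19)*(-5) = -(¼)*(-19)*(-5) = -(-19)*(-5)/4 = -1*95/4 = -95/4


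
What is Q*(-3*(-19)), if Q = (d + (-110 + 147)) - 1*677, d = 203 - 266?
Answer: -40071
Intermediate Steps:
d = -63
Q = -703 (Q = (-63 + (-110 + 147)) - 1*677 = (-63 + 37) - 677 = -26 - 677 = -703)
Q*(-3*(-19)) = -(-2109)*(-19) = -703*57 = -40071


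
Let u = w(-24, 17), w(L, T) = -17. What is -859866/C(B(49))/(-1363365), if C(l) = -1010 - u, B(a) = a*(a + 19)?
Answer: -286622/451273815 ≈ -0.00063514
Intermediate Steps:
u = -17
B(a) = a*(19 + a)
C(l) = -993 (C(l) = -1010 - 1*(-17) = -1010 + 17 = -993)
-859866/C(B(49))/(-1363365) = -859866/(-993)/(-1363365) = -859866*(-1/993)*(-1/1363365) = (286622/331)*(-1/1363365) = -286622/451273815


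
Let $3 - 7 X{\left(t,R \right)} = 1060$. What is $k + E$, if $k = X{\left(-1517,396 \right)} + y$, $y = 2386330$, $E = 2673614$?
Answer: $5059793$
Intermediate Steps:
$X{\left(t,R \right)} = -151$ ($X{\left(t,R \right)} = \frac{3}{7} - \frac{1060}{7} = -151$)
$k = 2386179$ ($k = -151 + 2386330 = 2386179$)
$k + E = 2386179 + 2673614 = 5059793$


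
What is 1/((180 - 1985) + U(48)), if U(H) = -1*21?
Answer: -1/1826 ≈ -0.00054764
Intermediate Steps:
U(H) = -21
1/((180 - 1985) + U(48)) = 1/((180 - 1985) - 21) = 1/(-1805 - 21) = 1/(-1826) = -1/1826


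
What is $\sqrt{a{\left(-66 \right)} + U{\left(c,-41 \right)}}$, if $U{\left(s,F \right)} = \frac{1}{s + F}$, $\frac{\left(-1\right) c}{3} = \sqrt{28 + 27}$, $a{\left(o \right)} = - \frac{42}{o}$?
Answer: $\frac{\sqrt{3036 + 231 \sqrt{55}}}{11 \sqrt{41 + 3 \sqrt{55}}} \approx 0.78775$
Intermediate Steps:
$c = - 3 \sqrt{55}$ ($c = - 3 \sqrt{28 + 27} = - 3 \sqrt{55} \approx -22.249$)
$U{\left(s,F \right)} = \frac{1}{F + s}$
$\sqrt{a{\left(-66 \right)} + U{\left(c,-41 \right)}} = \sqrt{- \frac{42}{-66} + \frac{1}{-41 - 3 \sqrt{55}}} = \sqrt{\left(-42\right) \left(- \frac{1}{66}\right) + \frac{1}{-41 - 3 \sqrt{55}}} = \sqrt{\frac{7}{11} + \frac{1}{-41 - 3 \sqrt{55}}}$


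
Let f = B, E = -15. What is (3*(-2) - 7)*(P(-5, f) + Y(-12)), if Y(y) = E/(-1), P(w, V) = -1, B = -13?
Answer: -182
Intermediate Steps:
f = -13
Y(y) = 15 (Y(y) = -15/(-1) = -15*(-1) = 15)
(3*(-2) - 7)*(P(-5, f) + Y(-12)) = (3*(-2) - 7)*(-1 + 15) = (-6 - 7)*14 = -13*14 = -182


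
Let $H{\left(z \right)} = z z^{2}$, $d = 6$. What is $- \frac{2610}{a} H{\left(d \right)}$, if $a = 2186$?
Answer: $- \frac{281880}{1093} \approx -257.9$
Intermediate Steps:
$H{\left(z \right)} = z^{3}$
$- \frac{2610}{a} H{\left(d \right)} = - \frac{2610}{2186} \cdot 6^{3} = \left(-2610\right) \frac{1}{2186} \cdot 216 = \left(- \frac{1305}{1093}\right) 216 = - \frac{281880}{1093}$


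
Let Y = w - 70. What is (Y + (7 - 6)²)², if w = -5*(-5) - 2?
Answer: 2116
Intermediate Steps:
w = 23 (w = 25 - 2 = 23)
Y = -47 (Y = 23 - 70 = -47)
(Y + (7 - 6)²)² = (-47 + (7 - 6)²)² = (-47 + 1²)² = (-47 + 1)² = (-46)² = 2116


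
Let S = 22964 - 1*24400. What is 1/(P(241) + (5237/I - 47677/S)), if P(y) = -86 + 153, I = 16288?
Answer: 5847392/587796091 ≈ 0.0099480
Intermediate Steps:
S = -1436 (S = 22964 - 24400 = -1436)
P(y) = 67
1/(P(241) + (5237/I - 47677/S)) = 1/(67 + (5237/16288 - 47677/(-1436))) = 1/(67 + (5237*(1/16288) - 47677*(-1/1436))) = 1/(67 + (5237/16288 + 47677/1436)) = 1/(67 + 196020827/5847392) = 1/(587796091/5847392) = 5847392/587796091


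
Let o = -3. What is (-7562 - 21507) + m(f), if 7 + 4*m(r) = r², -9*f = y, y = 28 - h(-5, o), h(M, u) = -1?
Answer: -4709041/162 ≈ -29068.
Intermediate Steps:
y = 29 (y = 28 - 1*(-1) = 28 + 1 = 29)
f = -29/9 (f = -⅑*29 = -29/9 ≈ -3.2222)
m(r) = -7/4 + r²/4
(-7562 - 21507) + m(f) = (-7562 - 21507) + (-7/4 + (-29/9)²/4) = -29069 + (-7/4 + (¼)*(841/81)) = -29069 + (-7/4 + 841/324) = -29069 + 137/162 = -4709041/162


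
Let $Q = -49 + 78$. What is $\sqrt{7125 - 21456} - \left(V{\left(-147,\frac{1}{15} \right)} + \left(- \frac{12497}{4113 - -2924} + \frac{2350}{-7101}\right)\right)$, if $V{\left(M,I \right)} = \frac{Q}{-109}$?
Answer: $\frac{12924440396}{5446701333} + i \sqrt{14331} \approx 2.3729 + 119.71 i$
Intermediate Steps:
$Q = 29$
$V{\left(M,I \right)} = - \frac{29}{109}$ ($V{\left(M,I \right)} = \frac{29}{-109} = 29 \left(- \frac{1}{109}\right) = - \frac{29}{109}$)
$\sqrt{7125 - 21456} - \left(V{\left(-147,\frac{1}{15} \right)} + \left(- \frac{12497}{4113 - -2924} + \frac{2350}{-7101}\right)\right) = \sqrt{7125 - 21456} - \left(- \frac{29}{109} + \left(- \frac{12497}{4113 - -2924} + \frac{2350}{-7101}\right)\right) = \sqrt{-14331} - \left(- \frac{29}{109} + \left(- \frac{12497}{4113 + 2924} + 2350 \left(- \frac{1}{7101}\right)\right)\right) = i \sqrt{14331} - \left(- \frac{29}{109} - \left(\frac{2350}{7101} + \frac{12497}{7037}\right)\right) = i \sqrt{14331} - \left(- \frac{29}{109} - \frac{105278147}{49969737}\right) = i \sqrt{14331} - - \frac{12924440396}{5446701333} = i \sqrt{14331} + \frac{12924440396}{5446701333} = \frac{12924440396}{5446701333} + i \sqrt{14331}$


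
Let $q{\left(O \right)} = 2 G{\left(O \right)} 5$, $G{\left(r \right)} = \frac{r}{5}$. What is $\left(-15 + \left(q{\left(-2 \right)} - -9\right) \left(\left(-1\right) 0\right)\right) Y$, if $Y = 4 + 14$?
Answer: $-270$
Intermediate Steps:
$Y = 18$
$G{\left(r \right)} = \frac{r}{5}$ ($G{\left(r \right)} = r \frac{1}{5} = \frac{r}{5}$)
$q{\left(O \right)} = 2 O$ ($q{\left(O \right)} = 2 \frac{O}{5} \cdot 5 = \frac{2 O}{5} \cdot 5 = 2 O$)
$\left(-15 + \left(q{\left(-2 \right)} - -9\right) \left(\left(-1\right) 0\right)\right) Y = \left(-15 + \left(2 \left(-2\right) - -9\right) \left(\left(-1\right) 0\right)\right) 18 = \left(-15 + \left(-4 + 9\right) 0\right) 18 = \left(-15 + 5 \cdot 0\right) 18 = \left(-15 + 0\right) 18 = \left(-15\right) 18 = -270$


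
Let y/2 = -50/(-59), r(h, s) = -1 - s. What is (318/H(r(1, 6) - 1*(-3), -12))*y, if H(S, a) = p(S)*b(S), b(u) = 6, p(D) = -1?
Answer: -5300/59 ≈ -89.831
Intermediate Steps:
H(S, a) = -6 (H(S, a) = -1*6 = -6)
y = 100/59 (y = 2*(-50/(-59)) = 2*(-50*(-1/59)) = 2*(50/59) = 100/59 ≈ 1.6949)
(318/H(r(1, 6) - 1*(-3), -12))*y = (318/(-6))*(100/59) = (318*(-1/6))*(100/59) = -53*100/59 = -5300/59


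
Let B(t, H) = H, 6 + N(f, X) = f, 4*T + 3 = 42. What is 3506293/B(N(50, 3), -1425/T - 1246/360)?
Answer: -8204725620/350099 ≈ -23435.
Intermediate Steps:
T = 39/4 (T = -¾ + (¼)*42 = -¾ + 21/2 = 39/4 ≈ 9.7500)
N(f, X) = -6 + f
3506293/B(N(50, 3), -1425/T - 1246/360) = 3506293/(-1425/39/4 - 1246/360) = 3506293/(-1425*4/39 - 1246*1/360) = 3506293/(-1900/13 - 623/180) = 3506293/(-350099/2340) = 3506293*(-2340/350099) = -8204725620/350099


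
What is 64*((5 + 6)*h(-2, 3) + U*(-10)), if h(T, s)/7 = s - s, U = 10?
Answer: -6400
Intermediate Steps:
h(T, s) = 0 (h(T, s) = 7*(s - s) = 7*0 = 0)
64*((5 + 6)*h(-2, 3) + U*(-10)) = 64*((5 + 6)*0 + 10*(-10)) = 64*(11*0 - 100) = 64*(0 - 100) = 64*(-100) = -6400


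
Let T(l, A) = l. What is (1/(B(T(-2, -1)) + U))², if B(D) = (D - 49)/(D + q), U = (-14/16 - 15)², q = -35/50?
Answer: 331776/24348793681 ≈ 1.3626e-5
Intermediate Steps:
q = -7/10 (q = -35*1/50 = -7/10 ≈ -0.70000)
U = 16129/64 (U = (-14*1/16 - 15)² = (-7/8 - 15)² = (-127/8)² = 16129/64 ≈ 252.02)
B(D) = (-49 + D)/(-7/10 + D) (B(D) = (D - 49)/(D - 7/10) = (-49 + D)/(-7/10 + D))
(1/(B(T(-2, -1)) + U))² = (1/(10*(-49 - 2)/(-7 + 10*(-2)) + 16129/64))² = (1/(10*(-51)/(-7 - 20) + 16129/64))² = (1/(10*(-51)/(-27) + 16129/64))² = (1/(10*(-1/27)*(-51) + 16129/64))² = (1/(170/9 + 16129/64))² = (1/(156041/576))² = (576/156041)² = 331776/24348793681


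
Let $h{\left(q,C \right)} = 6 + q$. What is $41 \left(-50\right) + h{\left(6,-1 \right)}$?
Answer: $-2038$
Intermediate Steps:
$41 \left(-50\right) + h{\left(6,-1 \right)} = 41 \left(-50\right) + \left(6 + 6\right) = -2050 + 12 = -2038$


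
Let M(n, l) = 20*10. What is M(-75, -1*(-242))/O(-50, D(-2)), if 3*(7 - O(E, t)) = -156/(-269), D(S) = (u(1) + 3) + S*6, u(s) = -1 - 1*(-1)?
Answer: 53800/1831 ≈ 29.383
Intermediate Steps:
u(s) = 0 (u(s) = -1 + 1 = 0)
D(S) = 3 + 6*S (D(S) = (0 + 3) + S*6 = 3 + 6*S)
M(n, l) = 200
O(E, t) = 1831/269 (O(E, t) = 7 - (-52)/(-269) = 7 - (-52)*(-1)/269 = 7 - ⅓*156/269 = 7 - 52/269 = 1831/269)
M(-75, -1*(-242))/O(-50, D(-2)) = 200/(1831/269) = 200*(269/1831) = 53800/1831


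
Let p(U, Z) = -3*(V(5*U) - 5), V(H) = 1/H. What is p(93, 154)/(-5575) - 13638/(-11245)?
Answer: 2351760674/1943417125 ≈ 1.2101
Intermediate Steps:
p(U, Z) = 15 - 3/(5*U) (p(U, Z) = -3*(1/(5*U) - 5) = -3*(-5 + 1/(5*U)) = 15 - 3/(5*U))
p(93, 154)/(-5575) - 13638/(-11245) = (15 - ⅗/93)/(-5575) - 13638/(-11245) = (15 - ⅗*1/93)*(-1/5575) - 13638*(-1/11245) = (15 - 1/155)*(-1/5575) + 13638/11245 = (2324/155)*(-1/5575) + 13638/11245 = -2324/864125 + 13638/11245 = 2351760674/1943417125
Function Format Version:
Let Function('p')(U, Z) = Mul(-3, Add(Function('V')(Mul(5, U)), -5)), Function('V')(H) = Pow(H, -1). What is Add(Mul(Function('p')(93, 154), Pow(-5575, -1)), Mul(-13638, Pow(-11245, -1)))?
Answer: Rational(2351760674, 1943417125) ≈ 1.2101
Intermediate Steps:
Function('p')(U, Z) = Add(15, Mul(Rational(-3, 5), Pow(U, -1))) (Function('p')(U, Z) = Mul(-3, Add(Pow(Mul(5, U), -1), -5)) = Mul(-3, Add(Mul(Rational(1, 5), Pow(U, -1)), -5)) = Mul(-3, Add(-5, Mul(Rational(1, 5), Pow(U, -1)))) = Add(15, Mul(Rational(-3, 5), Pow(U, -1))))
Add(Mul(Function('p')(93, 154), Pow(-5575, -1)), Mul(-13638, Pow(-11245, -1))) = Add(Mul(Add(15, Mul(Rational(-3, 5), Pow(93, -1))), Pow(-5575, -1)), Mul(-13638, Pow(-11245, -1))) = Add(Mul(Add(15, Mul(Rational(-3, 5), Rational(1, 93))), Rational(-1, 5575)), Mul(-13638, Rational(-1, 11245))) = Add(Mul(Add(15, Rational(-1, 155)), Rational(-1, 5575)), Rational(13638, 11245)) = Add(Mul(Rational(2324, 155), Rational(-1, 5575)), Rational(13638, 11245)) = Add(Rational(-2324, 864125), Rational(13638, 11245)) = Rational(2351760674, 1943417125)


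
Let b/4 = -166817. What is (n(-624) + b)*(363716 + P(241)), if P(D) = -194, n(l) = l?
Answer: -242793435624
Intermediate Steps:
b = -667268 (b = 4*(-166817) = -667268)
(n(-624) + b)*(363716 + P(241)) = (-624 - 667268)*(363716 - 194) = -667892*363522 = -242793435624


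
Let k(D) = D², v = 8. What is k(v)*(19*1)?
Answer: 1216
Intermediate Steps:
k(v)*(19*1) = 8²*(19*1) = 64*19 = 1216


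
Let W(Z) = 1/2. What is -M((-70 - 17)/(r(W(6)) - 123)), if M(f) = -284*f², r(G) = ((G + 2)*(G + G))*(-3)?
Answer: 1136/9 ≈ 126.22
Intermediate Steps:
W(Z) = ½
r(G) = -6*G*(2 + G) (r(G) = ((2 + G)*(2*G))*(-3) = (2*G*(2 + G))*(-3) = -6*G*(2 + G))
-M((-70 - 17)/(r(W(6)) - 123)) = -(-284)*((-70 - 17)/(-6*½*(2 + ½) - 123))² = -(-284)*(-87/(-6*½*5/2 - 123))² = -(-284)*(-87/(-15/2 - 123))² = -(-284)*(-87/(-261/2))² = -(-284)*(-87*(-2/261))² = -(-284)*(⅔)² = -(-284)*4/9 = -1*(-1136/9) = 1136/9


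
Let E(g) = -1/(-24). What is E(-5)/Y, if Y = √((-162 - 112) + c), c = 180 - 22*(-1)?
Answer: -I*√2/288 ≈ -0.0049105*I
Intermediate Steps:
c = 202 (c = 180 + 22 = 202)
E(g) = 1/24 (E(g) = -1*(-1/24) = 1/24)
Y = 6*I*√2 (Y = √((-162 - 112) + 202) = √(-274 + 202) = √(-72) = 6*I*√2 ≈ 8.4853*I)
E(-5)/Y = 1/(24*((6*I*√2))) = (-I*√2/12)/24 = -I*√2/288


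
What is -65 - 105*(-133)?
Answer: 13900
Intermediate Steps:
-65 - 105*(-133) = -65 + 13965 = 13900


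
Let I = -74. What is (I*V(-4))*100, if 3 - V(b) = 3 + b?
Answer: -29600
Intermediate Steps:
V(b) = -b (V(b) = 3 - (3 + b) = 3 + (-3 - b) = -b)
(I*V(-4))*100 = -(-74)*(-4)*100 = -74*4*100 = -296*100 = -29600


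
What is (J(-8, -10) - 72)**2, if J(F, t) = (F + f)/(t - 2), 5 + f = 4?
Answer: 81225/16 ≈ 5076.6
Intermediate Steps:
f = -1 (f = -5 + 4 = -1)
J(F, t) = (-1 + F)/(-2 + t) (J(F, t) = (F - 1)/(t - 2) = (-1 + F)/(-2 + t))
(J(-8, -10) - 72)**2 = ((-1 - 8)/(-2 - 10) - 72)**2 = (-9/(-12) - 72)**2 = (-1/12*(-9) - 72)**2 = (3/4 - 72)**2 = (-285/4)**2 = 81225/16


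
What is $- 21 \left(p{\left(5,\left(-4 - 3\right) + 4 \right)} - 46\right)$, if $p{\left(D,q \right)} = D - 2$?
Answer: $903$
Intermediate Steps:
$p{\left(D,q \right)} = -2 + D$ ($p{\left(D,q \right)} = D - 2 = -2 + D$)
$- 21 \left(p{\left(5,\left(-4 - 3\right) + 4 \right)} - 46\right) = - 21 \left(\left(-2 + 5\right) - 46\right) = - 21 \left(3 - 46\right) = \left(-21\right) \left(-43\right) = 903$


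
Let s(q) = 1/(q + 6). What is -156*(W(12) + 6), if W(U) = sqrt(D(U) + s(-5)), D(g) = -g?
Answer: -936 - 156*I*sqrt(11) ≈ -936.0 - 517.39*I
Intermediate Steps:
s(q) = 1/(6 + q)
W(U) = sqrt(1 - U) (W(U) = sqrt(-U + 1/(6 - 5)) = sqrt(-U + 1/1) = sqrt(-U + 1) = sqrt(1 - U))
-156*(W(12) + 6) = -156*(sqrt(1 - 1*12) + 6) = -156*(sqrt(1 - 12) + 6) = -156*(sqrt(-11) + 6) = -156*(I*sqrt(11) + 6) = -156*(6 + I*sqrt(11)) = -936 - 156*I*sqrt(11)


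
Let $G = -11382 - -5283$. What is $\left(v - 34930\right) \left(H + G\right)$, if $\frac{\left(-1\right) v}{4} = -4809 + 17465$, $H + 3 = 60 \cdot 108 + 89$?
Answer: $-39953718$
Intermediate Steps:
$H = 6566$ ($H = -3 + \left(60 \cdot 108 + 89\right) = -3 + \left(6480 + 89\right) = -3 + 6569 = 6566$)
$G = -6099$ ($G = -11382 + 5283 = -6099$)
$v = -50624$ ($v = - 4 \left(-4809 + 17465\right) = \left(-4\right) 12656 = -50624$)
$\left(v - 34930\right) \left(H + G\right) = \left(-50624 - 34930\right) \left(6566 - 6099\right) = \left(-85554\right) 467 = -39953718$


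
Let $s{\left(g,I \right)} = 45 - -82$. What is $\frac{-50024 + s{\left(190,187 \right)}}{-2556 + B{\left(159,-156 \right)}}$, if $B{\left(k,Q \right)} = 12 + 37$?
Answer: $\frac{49897}{2507} \approx 19.903$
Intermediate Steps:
$B{\left(k,Q \right)} = 49$
$s{\left(g,I \right)} = 127$ ($s{\left(g,I \right)} = 45 + 82 = 127$)
$\frac{-50024 + s{\left(190,187 \right)}}{-2556 + B{\left(159,-156 \right)}} = \frac{-50024 + 127}{-2556 + 49} = - \frac{49897}{-2507} = \left(-49897\right) \left(- \frac{1}{2507}\right) = \frac{49897}{2507}$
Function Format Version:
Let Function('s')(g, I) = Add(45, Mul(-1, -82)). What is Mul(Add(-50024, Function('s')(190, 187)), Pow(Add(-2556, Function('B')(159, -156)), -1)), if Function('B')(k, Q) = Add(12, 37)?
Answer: Rational(49897, 2507) ≈ 19.903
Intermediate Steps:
Function('B')(k, Q) = 49
Function('s')(g, I) = 127 (Function('s')(g, I) = Add(45, 82) = 127)
Mul(Add(-50024, Function('s')(190, 187)), Pow(Add(-2556, Function('B')(159, -156)), -1)) = Mul(Add(-50024, 127), Pow(Add(-2556, 49), -1)) = Mul(-49897, Pow(-2507, -1)) = Mul(-49897, Rational(-1, 2507)) = Rational(49897, 2507)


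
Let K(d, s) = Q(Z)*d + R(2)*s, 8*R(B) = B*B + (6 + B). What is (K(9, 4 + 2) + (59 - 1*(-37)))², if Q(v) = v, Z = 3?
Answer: 17424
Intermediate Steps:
R(B) = ¾ + B/8 + B²/8 (R(B) = (B*B + (6 + B))/8 = (B² + (6 + B))/8 = (6 + B + B²)/8 = ¾ + B/8 + B²/8)
K(d, s) = 3*d + 3*s/2 (K(d, s) = 3*d + (¾ + (⅛)*2 + (⅛)*2²)*s = 3*d + (¾ + ¼ + (⅛)*4)*s = 3*d + (¾ + ¼ + ½)*s = 3*d + 3*s/2)
(K(9, 4 + 2) + (59 - 1*(-37)))² = ((3*9 + 3*(4 + 2)/2) + (59 - 1*(-37)))² = ((27 + (3/2)*6) + (59 + 37))² = ((27 + 9) + 96)² = (36 + 96)² = 132² = 17424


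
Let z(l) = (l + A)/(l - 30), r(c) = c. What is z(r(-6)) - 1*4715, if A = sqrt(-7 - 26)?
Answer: -28289/6 - I*sqrt(33)/36 ≈ -4714.8 - 0.15957*I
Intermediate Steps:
A = I*sqrt(33) (A = sqrt(-33) = I*sqrt(33) ≈ 5.7446*I)
z(l) = (l + I*sqrt(33))/(-30 + l) (z(l) = (l + I*sqrt(33))/(l - 30) = (l + I*sqrt(33))/(-30 + l))
z(r(-6)) - 1*4715 = (-6 + I*sqrt(33))/(-30 - 6) - 1*4715 = (-6 + I*sqrt(33))/(-36) - 4715 = -(-6 + I*sqrt(33))/36 - 4715 = (1/6 - I*sqrt(33)/36) - 4715 = -28289/6 - I*sqrt(33)/36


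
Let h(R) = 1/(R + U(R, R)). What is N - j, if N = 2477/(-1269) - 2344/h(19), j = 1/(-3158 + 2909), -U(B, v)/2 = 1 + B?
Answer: 5184411080/105327 ≈ 49222.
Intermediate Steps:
U(B, v) = -2 - 2*B (U(B, v) = -2*(1 + B) = -2 - 2*B)
h(R) = 1/(-2 - R) (h(R) = 1/(R + (-2 - 2*R)) = 1/(-2 - R))
j = -1/249 (j = 1/(-249) = -1/249 ≈ -0.0040161)
N = 62462779/1269 (N = 2477/(-1269) - 2344/(1/(-2 - 1*19)) = 2477*(-1/1269) - 2344/(1/(-2 - 19)) = -2477/1269 - 2344/(1/(-21)) = -2477/1269 - 2344/(-1/21) = -2477/1269 - 2344*(-21) = -2477/1269 + 49224 = 62462779/1269 ≈ 49222.)
N - j = 62462779/1269 - 1*(-1/249) = 62462779/1269 + 1/249 = 5184411080/105327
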